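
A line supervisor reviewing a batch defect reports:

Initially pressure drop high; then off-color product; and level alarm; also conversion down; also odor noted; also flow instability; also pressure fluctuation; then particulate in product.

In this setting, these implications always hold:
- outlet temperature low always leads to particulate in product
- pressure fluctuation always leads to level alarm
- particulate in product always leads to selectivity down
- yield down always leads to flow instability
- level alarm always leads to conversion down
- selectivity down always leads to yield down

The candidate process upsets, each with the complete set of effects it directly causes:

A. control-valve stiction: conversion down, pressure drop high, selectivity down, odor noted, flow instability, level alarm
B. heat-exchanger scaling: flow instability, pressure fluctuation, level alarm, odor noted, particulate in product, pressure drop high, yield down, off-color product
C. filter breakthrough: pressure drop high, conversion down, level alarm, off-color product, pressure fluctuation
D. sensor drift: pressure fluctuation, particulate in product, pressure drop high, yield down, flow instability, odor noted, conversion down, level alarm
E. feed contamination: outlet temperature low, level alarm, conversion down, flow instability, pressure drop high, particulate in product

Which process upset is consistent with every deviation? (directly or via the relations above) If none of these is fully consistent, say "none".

Per-candidate check:
(A) control-valve stiction — does not account for off-color product, pressure fluctuation, particulate in product
(B) heat-exchanger scaling — pressure drop high ✓; off-color product ✓; level alarm ✓; conversion down ✓ (through level alarm → conversion down); odor noted ✓; flow instability ✓; pressure fluctuation ✓; particulate in product ✓
(C) filter breakthrough — pressure drop high ✓; off-color product ✓; level alarm ✓; conversion down ✓; odor noted ✗; flow instability ✗; pressure fluctuation ✓; particulate in product ✗
(D) sensor drift — does not account for off-color product
(E) feed contamination — does not account for off-color product, odor noted, pressure fluctuation
(B) is the only candidate with no mismatches.

B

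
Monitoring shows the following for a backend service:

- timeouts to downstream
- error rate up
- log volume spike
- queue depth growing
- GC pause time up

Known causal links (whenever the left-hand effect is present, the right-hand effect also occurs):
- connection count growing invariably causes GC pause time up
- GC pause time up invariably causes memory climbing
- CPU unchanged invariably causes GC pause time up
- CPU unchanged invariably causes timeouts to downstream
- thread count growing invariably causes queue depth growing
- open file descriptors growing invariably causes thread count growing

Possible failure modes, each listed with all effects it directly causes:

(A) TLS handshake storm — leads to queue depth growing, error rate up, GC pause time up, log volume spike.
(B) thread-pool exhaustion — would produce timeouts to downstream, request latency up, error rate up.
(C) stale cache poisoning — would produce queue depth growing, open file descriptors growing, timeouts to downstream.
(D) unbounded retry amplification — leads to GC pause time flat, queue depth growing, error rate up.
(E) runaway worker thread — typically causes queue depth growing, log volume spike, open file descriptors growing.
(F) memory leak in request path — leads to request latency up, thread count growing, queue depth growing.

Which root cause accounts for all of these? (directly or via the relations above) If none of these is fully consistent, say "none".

none

For each candidate, compare predicted effects to what was observed:
(A) TLS handshake storm — does not account for timeouts to downstream
(B) thread-pool exhaustion — does not account for log volume spike, queue depth growing, GC pause time up
(C) stale cache poisoning — does not account for error rate up, log volume spike, GC pause time up
(D) unbounded retry amplification — fails on timeouts to downstream, log volume spike, GC pause time up (predicts GC pause time flat, not GC pause time up)
(E) runaway worker thread — does not account for timeouts to downstream, error rate up, GC pause time up
(F) memory leak in request path — does not account for timeouts to downstream, error rate up, log volume spike, GC pause time up
None of the listed candidates fits everything.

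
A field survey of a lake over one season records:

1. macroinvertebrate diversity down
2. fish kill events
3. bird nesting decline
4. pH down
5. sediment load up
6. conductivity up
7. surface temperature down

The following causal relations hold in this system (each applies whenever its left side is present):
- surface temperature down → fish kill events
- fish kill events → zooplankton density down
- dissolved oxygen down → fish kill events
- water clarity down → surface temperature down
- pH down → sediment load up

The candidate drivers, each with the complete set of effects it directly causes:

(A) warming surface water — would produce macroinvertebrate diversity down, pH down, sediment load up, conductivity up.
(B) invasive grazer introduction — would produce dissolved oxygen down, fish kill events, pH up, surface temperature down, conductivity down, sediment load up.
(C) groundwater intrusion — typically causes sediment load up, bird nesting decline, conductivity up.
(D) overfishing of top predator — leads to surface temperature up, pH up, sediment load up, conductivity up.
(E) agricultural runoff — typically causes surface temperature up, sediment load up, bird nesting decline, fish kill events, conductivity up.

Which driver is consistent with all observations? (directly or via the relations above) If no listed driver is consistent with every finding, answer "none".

Testing each hypothesis:
(A) warming surface water — does not account for fish kill events, bird nesting decline, surface temperature down
(B) invasive grazer introduction — fails on macroinvertebrate diversity down, bird nesting decline, pH down, conductivity up (predicts pH up, not pH down; predicts conductivity down, not conductivity up)
(C) groundwater intrusion — does not account for macroinvertebrate diversity down, fish kill events, pH down, surface temperature down
(D) overfishing of top predator — fails on macroinvertebrate diversity down, fish kill events, bird nesting decline, pH down, surface temperature down (predicts pH up, not pH down; predicts surface temperature up, not surface temperature down)
(E) agricultural runoff — macroinvertebrate diversity down -; fish kill events +; bird nesting decline +; pH down -; sediment load up +; conductivity up +; surface temperature down -
No candidate is consistent with all observations.

none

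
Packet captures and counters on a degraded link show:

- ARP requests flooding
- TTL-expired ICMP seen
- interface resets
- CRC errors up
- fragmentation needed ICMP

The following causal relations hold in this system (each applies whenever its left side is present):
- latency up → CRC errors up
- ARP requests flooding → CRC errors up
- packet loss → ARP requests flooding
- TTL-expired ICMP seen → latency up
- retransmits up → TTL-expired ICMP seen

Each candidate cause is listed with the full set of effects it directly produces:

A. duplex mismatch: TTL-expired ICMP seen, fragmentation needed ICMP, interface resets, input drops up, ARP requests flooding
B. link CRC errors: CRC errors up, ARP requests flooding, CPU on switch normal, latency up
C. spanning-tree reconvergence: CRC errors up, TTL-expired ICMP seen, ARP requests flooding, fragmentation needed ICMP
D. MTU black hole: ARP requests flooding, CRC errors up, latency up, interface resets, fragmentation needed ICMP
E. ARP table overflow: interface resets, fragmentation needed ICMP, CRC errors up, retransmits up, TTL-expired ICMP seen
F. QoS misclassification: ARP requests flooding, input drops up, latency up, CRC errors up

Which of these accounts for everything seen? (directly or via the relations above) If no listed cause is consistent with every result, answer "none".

For each candidate, compare predicted effects to what was observed:
(A) duplex mismatch — ARP requests flooding yes; TTL-expired ICMP seen yes; interface resets yes; CRC errors up yes (through ARP requests flooding → CRC errors up); fragmentation needed ICMP yes
(B) link CRC errors — ARP requests flooding yes; TTL-expired ICMP seen NO; interface resets NO; CRC errors up yes; fragmentation needed ICMP NO
(C) spanning-tree reconvergence — does not account for interface resets
(D) MTU black hole — ARP requests flooding yes; TTL-expired ICMP seen NO; interface resets yes; CRC errors up yes; fragmentation needed ICMP yes
(E) ARP table overflow — does not account for ARP requests flooding
(F) QoS misclassification — does not account for TTL-expired ICMP seen, interface resets, fragmentation needed ICMP
Only (A) is consistent with every observation.

A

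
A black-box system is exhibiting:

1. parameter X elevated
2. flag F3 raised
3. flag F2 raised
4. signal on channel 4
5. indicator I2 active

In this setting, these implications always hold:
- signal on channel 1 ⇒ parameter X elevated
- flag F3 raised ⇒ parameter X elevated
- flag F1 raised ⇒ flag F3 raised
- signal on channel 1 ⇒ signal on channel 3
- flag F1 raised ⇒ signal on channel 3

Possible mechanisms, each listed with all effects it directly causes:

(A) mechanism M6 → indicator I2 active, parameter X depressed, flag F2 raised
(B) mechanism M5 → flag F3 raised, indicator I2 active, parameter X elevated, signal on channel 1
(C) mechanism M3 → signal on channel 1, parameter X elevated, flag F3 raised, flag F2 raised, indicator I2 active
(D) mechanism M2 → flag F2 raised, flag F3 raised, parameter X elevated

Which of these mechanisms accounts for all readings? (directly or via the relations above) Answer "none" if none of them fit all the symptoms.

none

Testing each hypothesis:
(A) mechanism M6 — parameter X elevated NO; flag F3 raised NO; flag F2 raised yes; signal on channel 4 NO; indicator I2 active yes
(B) mechanism M5 — parameter X elevated yes; flag F3 raised yes; flag F2 raised NO; signal on channel 4 NO; indicator I2 active yes
(C) mechanism M3 — parameter X elevated yes; flag F3 raised yes; flag F2 raised yes; signal on channel 4 NO; indicator I2 active yes
(D) mechanism M2 — parameter X elevated yes; flag F3 raised yes; flag F2 raised yes; signal on channel 4 NO; indicator I2 active NO
Every candidate fails on at least one observation.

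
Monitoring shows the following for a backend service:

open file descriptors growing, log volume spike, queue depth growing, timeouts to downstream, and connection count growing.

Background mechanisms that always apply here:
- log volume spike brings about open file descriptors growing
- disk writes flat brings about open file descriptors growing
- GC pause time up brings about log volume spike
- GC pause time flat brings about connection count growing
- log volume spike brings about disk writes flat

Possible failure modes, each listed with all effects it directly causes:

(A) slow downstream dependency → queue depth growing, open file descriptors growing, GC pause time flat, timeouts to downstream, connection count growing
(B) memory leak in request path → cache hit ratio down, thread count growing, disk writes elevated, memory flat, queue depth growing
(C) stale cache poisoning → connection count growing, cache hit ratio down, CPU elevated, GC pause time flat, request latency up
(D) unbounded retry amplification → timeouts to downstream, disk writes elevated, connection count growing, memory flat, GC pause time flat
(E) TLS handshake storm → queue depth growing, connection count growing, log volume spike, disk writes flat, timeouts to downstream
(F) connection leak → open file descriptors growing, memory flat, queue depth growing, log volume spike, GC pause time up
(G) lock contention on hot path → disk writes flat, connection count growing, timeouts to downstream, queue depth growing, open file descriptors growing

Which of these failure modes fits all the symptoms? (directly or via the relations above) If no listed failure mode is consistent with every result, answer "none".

Checking each candidate against the observations:
(A) slow downstream dependency — open file descriptors growing match; log volume spike miss; queue depth growing match; timeouts to downstream match; connection count growing match
(B) memory leak in request path — open file descriptors growing miss; log volume spike miss; queue depth growing match; timeouts to downstream miss; connection count growing miss
(C) stale cache poisoning — does not account for open file descriptors growing, log volume spike, queue depth growing, timeouts to downstream
(D) unbounded retry amplification — open file descriptors growing miss; log volume spike miss; queue depth growing miss; timeouts to downstream match; connection count growing match
(E) TLS handshake storm — accounts for every observation (open file descriptors growing via disk writes flat → open file descriptors growing)
(F) connection leak — open file descriptors growing match; log volume spike match; queue depth growing match; timeouts to downstream miss; connection count growing miss
(G) lock contention on hot path — open file descriptors growing match; log volume spike miss; queue depth growing match; timeouts to downstream match; connection count growing match
Only (E) is consistent with every observation.

E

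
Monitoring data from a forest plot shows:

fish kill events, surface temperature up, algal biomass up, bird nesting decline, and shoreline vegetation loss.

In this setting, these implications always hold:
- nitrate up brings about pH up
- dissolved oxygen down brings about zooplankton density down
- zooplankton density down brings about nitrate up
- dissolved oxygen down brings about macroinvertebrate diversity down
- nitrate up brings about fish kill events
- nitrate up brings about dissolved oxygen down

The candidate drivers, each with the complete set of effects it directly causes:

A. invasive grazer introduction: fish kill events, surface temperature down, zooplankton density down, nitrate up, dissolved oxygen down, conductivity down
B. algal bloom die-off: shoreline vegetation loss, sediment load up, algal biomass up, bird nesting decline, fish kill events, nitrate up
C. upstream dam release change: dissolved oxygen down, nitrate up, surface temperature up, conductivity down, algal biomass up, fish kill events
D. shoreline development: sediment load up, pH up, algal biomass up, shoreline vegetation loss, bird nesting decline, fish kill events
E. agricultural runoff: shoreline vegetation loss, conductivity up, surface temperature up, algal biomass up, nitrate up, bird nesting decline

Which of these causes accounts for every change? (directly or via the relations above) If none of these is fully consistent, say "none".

E

Per-candidate check:
(A) invasive grazer introduction — fails on surface temperature up, algal biomass up, bird nesting decline, shoreline vegetation loss (predicts surface temperature down, not surface temperature up)
(B) algal bloom die-off — fish kill events ✓; surface temperature up ✗; algal biomass up ✓; bird nesting decline ✓; shoreline vegetation loss ✓
(C) upstream dam release change — fish kill events ✓; surface temperature up ✓; algal biomass up ✓; bird nesting decline ✗; shoreline vegetation loss ✗
(D) shoreline development — does not account for surface temperature up
(E) agricultural runoff — accounts for every observation (fish kill events through nitrate up → fish kill events)
Only (E) is consistent with every observation.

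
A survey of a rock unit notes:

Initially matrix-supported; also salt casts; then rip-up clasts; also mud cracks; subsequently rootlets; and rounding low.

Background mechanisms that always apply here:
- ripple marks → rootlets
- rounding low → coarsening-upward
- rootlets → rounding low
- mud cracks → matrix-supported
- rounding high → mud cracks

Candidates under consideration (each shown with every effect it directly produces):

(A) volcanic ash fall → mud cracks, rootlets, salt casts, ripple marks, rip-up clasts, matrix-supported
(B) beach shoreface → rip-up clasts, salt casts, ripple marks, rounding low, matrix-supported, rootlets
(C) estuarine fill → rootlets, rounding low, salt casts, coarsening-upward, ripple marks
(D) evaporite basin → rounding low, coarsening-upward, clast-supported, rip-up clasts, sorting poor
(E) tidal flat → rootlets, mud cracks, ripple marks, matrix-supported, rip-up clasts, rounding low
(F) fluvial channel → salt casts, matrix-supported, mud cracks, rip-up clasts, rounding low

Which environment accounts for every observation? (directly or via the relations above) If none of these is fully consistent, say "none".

Per-candidate check:
(A) volcanic ash fall — matrix-supported ✓; salt casts ✓; rip-up clasts ✓; mud cracks ✓; rootlets ✓; rounding low ✓ (via rootlets → rounding low)
(B) beach shoreface — does not account for mud cracks
(C) estuarine fill — does not account for matrix-supported, rip-up clasts, mud cracks
(D) evaporite basin — matrix-supported ✗; salt casts ✗; rip-up clasts ✓; mud cracks ✗; rootlets ✗; rounding low ✓
(E) tidal flat — matrix-supported ✓; salt casts ✗; rip-up clasts ✓; mud cracks ✓; rootlets ✓; rounding low ✓
(F) fluvial channel — does not account for rootlets
Only (A) is consistent with every observation.

A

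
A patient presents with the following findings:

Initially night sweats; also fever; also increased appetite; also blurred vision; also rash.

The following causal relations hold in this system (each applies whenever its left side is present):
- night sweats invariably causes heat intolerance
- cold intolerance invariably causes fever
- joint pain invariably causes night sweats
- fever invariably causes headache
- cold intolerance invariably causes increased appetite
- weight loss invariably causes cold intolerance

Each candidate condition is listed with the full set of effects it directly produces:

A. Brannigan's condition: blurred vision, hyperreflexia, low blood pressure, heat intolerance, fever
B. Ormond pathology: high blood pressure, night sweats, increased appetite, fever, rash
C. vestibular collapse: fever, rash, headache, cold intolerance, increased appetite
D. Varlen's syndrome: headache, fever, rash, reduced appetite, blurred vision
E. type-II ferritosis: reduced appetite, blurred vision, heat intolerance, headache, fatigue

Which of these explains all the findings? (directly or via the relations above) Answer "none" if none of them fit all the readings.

none

Per-candidate check:
(A) Brannigan's condition — does not account for night sweats, increased appetite, rash
(B) Ormond pathology — night sweats yes; fever yes; increased appetite yes; blurred vision NO; rash yes
(C) vestibular collapse — night sweats NO; fever yes; increased appetite yes; blurred vision NO; rash yes
(D) Varlen's syndrome — fails on night sweats, increased appetite (predicts reduced appetite, not increased appetite)
(E) type-II ferritosis — night sweats NO; fever NO; increased appetite NO; blurred vision yes; rash NO
Every candidate fails on at least one observation.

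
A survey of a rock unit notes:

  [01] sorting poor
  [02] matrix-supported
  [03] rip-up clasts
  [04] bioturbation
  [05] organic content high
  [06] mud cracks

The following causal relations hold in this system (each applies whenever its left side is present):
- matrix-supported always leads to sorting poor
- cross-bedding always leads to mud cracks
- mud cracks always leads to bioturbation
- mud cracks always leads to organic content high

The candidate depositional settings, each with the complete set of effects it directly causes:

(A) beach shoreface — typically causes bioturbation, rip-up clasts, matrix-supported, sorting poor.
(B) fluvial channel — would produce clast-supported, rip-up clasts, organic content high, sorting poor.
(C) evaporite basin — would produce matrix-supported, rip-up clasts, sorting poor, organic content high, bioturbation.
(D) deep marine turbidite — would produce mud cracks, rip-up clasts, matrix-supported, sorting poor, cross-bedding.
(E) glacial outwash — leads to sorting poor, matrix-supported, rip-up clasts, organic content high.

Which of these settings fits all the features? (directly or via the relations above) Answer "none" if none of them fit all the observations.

D

Checking each candidate against the observations:
(A) beach shoreface — does not account for organic content high, mud cracks
(B) fluvial channel — sorting poor +; matrix-supported -; rip-up clasts +; bioturbation -; organic content high +; mud cracks -
(C) evaporite basin — sorting poor +; matrix-supported +; rip-up clasts +; bioturbation +; organic content high +; mud cracks -
(D) deep marine turbidite — accounts for every observation (bioturbation via mud cracks → bioturbation)
(E) glacial outwash — sorting poor +; matrix-supported +; rip-up clasts +; bioturbation -; organic content high +; mud cracks -
(D) alone accounts for all the evidence.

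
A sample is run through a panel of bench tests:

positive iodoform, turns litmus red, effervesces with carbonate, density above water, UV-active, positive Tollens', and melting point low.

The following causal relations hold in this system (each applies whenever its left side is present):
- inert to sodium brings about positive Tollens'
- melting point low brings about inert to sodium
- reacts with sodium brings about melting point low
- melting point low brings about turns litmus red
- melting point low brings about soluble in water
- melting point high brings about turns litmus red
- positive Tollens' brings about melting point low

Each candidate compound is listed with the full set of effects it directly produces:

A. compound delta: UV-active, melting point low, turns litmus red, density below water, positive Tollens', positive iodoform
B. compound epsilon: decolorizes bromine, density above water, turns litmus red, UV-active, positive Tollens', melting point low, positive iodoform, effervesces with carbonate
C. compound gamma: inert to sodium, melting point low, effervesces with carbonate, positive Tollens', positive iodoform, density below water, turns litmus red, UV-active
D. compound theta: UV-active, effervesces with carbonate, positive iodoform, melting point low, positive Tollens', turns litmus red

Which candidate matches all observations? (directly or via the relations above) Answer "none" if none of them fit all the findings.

Checking each candidate against the observations:
(A) compound delta — positive iodoform +; turns litmus red +; effervesces with carbonate -; density above water -; UV-active +; positive Tollens' +; melting point low +
(B) compound epsilon — accounts for every observation
(C) compound gamma — positive iodoform +; turns litmus red +; effervesces with carbonate +; density above water -; UV-active +; positive Tollens' +; melting point low +
(D) compound theta — positive iodoform +; turns litmus red +; effervesces with carbonate +; density above water -; UV-active +; positive Tollens' +; melting point low +
Only (B) is consistent with every observation.

B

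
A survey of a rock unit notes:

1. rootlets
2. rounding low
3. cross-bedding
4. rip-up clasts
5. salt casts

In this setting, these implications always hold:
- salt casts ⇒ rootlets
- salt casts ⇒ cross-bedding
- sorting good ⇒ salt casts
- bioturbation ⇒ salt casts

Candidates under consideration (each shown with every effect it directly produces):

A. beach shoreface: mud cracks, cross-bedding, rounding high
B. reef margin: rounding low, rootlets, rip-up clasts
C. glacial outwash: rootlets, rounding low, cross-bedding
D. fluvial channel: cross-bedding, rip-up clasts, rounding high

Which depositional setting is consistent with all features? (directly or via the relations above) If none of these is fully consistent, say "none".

none

For each candidate, compare predicted effects to what was observed:
(A) beach shoreface — rootlets NO; rounding low NO; cross-bedding yes; rip-up clasts NO; salt casts NO
(B) reef margin — does not account for cross-bedding, salt casts
(C) glacial outwash — rootlets yes; rounding low yes; cross-bedding yes; rip-up clasts NO; salt casts NO
(D) fluvial channel — rootlets NO; rounding low NO; cross-bedding yes; rip-up clasts yes; salt casts NO
No candidate is consistent with all observations.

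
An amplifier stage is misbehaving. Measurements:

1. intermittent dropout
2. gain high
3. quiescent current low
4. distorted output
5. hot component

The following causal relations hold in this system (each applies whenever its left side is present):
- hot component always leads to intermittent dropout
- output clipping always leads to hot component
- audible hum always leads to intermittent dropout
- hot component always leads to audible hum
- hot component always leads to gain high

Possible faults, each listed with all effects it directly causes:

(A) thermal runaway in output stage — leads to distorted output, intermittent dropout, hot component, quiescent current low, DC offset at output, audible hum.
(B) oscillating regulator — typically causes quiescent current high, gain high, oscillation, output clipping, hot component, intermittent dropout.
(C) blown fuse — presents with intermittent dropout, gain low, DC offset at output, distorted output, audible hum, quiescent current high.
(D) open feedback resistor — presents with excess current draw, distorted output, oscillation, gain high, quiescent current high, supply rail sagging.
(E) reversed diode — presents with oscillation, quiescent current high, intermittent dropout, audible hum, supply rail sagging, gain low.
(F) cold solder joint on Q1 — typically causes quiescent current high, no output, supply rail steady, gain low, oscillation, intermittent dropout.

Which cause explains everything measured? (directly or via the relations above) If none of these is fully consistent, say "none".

For each candidate, compare predicted effects to what was observed:
(A) thermal runaway in output stage — accounts for every observation (gain high through hot component → gain high)
(B) oscillating regulator — intermittent dropout match; gain high match; quiescent current low miss; distorted output miss; hot component match
(C) blown fuse — intermittent dropout match; gain high miss; quiescent current low miss; distorted output match; hot component miss
(D) open feedback resistor — intermittent dropout miss; gain high match; quiescent current low miss; distorted output match; hot component miss
(E) reversed diode — intermittent dropout match; gain high miss; quiescent current low miss; distorted output miss; hot component miss
(F) cold solder joint on Q1 — intermittent dropout match; gain high miss; quiescent current low miss; distorted output miss; hot component miss
(A) alone accounts for all the evidence.

A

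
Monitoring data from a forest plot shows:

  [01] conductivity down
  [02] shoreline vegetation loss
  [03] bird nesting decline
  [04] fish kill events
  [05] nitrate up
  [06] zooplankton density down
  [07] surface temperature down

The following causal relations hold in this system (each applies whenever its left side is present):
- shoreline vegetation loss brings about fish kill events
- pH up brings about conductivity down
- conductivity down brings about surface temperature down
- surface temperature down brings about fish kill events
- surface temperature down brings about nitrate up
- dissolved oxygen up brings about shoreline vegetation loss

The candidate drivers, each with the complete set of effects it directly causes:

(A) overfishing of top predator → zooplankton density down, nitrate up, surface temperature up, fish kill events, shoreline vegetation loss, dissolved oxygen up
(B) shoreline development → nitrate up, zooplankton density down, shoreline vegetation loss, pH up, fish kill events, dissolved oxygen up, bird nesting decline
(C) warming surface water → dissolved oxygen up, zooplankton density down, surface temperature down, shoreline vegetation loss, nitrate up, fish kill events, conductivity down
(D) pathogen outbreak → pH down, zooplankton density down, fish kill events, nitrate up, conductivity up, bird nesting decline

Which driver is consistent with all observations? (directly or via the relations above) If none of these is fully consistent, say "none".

For each candidate, compare predicted effects to what was observed:
(A) overfishing of top predator — fails on conductivity down, bird nesting decline, surface temperature down (predicts surface temperature up, not surface temperature down)
(B) shoreline development — conductivity down + (by pH up → conductivity down); shoreline vegetation loss +; bird nesting decline +; fish kill events +; nitrate up +; zooplankton density down +; surface temperature down + (by pH up → conductivity down → surface temperature down)
(C) warming surface water — conductivity down +; shoreline vegetation loss +; bird nesting decline -; fish kill events +; nitrate up +; zooplankton density down +; surface temperature down +
(D) pathogen outbreak — conductivity down -; shoreline vegetation loss -; bird nesting decline +; fish kill events +; nitrate up +; zooplankton density down +; surface temperature down -
(B) is the only candidate with no mismatches.

B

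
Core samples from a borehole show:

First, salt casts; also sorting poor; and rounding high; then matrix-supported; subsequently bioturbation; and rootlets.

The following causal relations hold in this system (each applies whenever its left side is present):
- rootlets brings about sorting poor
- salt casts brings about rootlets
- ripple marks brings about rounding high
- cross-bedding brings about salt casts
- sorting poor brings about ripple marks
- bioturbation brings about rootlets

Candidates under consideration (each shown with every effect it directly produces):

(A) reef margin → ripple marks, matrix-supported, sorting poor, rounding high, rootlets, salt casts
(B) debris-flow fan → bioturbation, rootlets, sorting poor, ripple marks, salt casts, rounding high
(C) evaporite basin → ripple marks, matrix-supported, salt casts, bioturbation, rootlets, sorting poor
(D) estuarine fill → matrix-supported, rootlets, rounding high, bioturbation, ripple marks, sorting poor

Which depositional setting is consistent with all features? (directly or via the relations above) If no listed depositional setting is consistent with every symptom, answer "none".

For each candidate, compare predicted effects to what was observed:
(A) reef margin — salt casts yes; sorting poor yes; rounding high yes; matrix-supported yes; bioturbation NO; rootlets yes
(B) debris-flow fan — salt casts yes; sorting poor yes; rounding high yes; matrix-supported NO; bioturbation yes; rootlets yes
(C) evaporite basin — salt casts yes; sorting poor yes; rounding high yes (via ripple marks → rounding high); matrix-supported yes; bioturbation yes; rootlets yes
(D) estuarine fill — salt casts NO; sorting poor yes; rounding high yes; matrix-supported yes; bioturbation yes; rootlets yes
Only (C) is consistent with every observation.

C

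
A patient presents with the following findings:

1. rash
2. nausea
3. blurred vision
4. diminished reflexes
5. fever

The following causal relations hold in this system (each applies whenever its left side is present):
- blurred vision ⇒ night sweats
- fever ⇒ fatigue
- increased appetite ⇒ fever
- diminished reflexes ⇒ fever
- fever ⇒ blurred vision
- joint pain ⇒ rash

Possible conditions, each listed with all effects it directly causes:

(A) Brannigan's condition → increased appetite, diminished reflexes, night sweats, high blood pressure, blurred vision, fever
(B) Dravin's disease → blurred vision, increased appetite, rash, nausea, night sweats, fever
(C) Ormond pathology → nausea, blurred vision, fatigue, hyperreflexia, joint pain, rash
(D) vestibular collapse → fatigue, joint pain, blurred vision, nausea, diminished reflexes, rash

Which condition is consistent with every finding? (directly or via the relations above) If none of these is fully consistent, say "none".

D

Per-candidate check:
(A) Brannigan's condition — does not account for rash, nausea
(B) Dravin's disease — rash +; nausea +; blurred vision +; diminished reflexes -; fever +
(C) Ormond pathology — rash +; nausea +; blurred vision +; diminished reflexes -; fever -
(D) vestibular collapse — accounts for every observation (fever by diminished reflexes → fever)
(D) is the only candidate with no mismatches.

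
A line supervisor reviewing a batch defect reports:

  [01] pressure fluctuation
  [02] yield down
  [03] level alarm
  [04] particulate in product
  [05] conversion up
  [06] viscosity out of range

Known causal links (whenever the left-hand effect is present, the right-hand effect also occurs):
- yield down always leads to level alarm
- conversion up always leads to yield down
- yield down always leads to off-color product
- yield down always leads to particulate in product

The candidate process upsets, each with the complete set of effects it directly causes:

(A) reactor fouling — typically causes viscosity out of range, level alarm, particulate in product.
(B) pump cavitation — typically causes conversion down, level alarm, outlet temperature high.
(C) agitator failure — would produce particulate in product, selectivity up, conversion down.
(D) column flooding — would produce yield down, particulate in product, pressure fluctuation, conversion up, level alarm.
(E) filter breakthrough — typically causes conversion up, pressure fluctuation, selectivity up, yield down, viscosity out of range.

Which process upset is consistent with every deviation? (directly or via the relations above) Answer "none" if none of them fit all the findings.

Testing each hypothesis:
(A) reactor fouling — pressure fluctuation -; yield down -; level alarm +; particulate in product +; conversion up -; viscosity out of range +
(B) pump cavitation — fails on pressure fluctuation, yield down, particulate in product, conversion up, viscosity out of range (predicts conversion down, not conversion up)
(C) agitator failure — fails on pressure fluctuation, yield down, level alarm, conversion up, viscosity out of range (predicts conversion down, not conversion up)
(D) column flooding — does not account for viscosity out of range
(E) filter breakthrough — accounts for every observation (level alarm via yield down → level alarm)
(E) is the only candidate with no mismatches.

E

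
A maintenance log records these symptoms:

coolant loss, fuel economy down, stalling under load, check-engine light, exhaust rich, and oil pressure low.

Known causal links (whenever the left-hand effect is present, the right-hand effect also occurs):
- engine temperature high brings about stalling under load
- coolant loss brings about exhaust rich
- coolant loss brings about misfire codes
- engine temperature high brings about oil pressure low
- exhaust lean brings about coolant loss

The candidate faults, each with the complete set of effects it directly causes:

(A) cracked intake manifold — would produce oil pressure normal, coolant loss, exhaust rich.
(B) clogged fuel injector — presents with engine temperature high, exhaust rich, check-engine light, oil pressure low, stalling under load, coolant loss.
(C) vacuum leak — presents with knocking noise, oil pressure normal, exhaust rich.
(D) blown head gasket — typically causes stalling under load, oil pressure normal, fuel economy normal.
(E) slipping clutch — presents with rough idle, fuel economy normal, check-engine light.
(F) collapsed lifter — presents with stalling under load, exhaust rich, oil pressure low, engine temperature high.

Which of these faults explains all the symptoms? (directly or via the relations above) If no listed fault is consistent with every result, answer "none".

For each candidate, compare predicted effects to what was observed:
(A) cracked intake manifold — fails on fuel economy down, stalling under load, check-engine light, oil pressure low (predicts oil pressure normal, not oil pressure low)
(B) clogged fuel injector — does not account for fuel economy down
(C) vacuum leak — fails on coolant loss, fuel economy down, stalling under load, check-engine light, oil pressure low (predicts oil pressure normal, not oil pressure low)
(D) blown head gasket — coolant loss miss; fuel economy down miss; stalling under load match; check-engine light miss; exhaust rich miss; oil pressure low miss
(E) slipping clutch — coolant loss miss; fuel economy down miss; stalling under load miss; check-engine light match; exhaust rich miss; oil pressure low miss
(F) collapsed lifter — does not account for coolant loss, fuel economy down, check-engine light
No candidate is consistent with all observations.

none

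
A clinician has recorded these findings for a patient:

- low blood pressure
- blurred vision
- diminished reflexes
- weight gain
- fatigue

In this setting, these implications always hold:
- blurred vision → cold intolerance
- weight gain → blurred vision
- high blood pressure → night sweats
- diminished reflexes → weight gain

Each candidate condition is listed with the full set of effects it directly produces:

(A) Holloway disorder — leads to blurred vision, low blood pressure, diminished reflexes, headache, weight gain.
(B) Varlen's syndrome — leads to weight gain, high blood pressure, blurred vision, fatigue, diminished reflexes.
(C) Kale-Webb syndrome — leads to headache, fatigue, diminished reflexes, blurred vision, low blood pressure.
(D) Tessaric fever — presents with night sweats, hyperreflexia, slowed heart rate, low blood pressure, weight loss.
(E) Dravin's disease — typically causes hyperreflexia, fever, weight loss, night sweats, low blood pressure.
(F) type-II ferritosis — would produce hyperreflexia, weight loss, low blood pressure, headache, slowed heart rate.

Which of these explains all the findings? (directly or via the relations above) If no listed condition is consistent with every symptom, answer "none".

Testing each hypothesis:
(A) Holloway disorder — low blood pressure +; blurred vision +; diminished reflexes +; weight gain +; fatigue -
(B) Varlen's syndrome — fails on low blood pressure (predicts high blood pressure, not low blood pressure)
(C) Kale-Webb syndrome — accounts for every observation (weight gain by diminished reflexes → weight gain)
(D) Tessaric fever — fails on blurred vision, diminished reflexes, weight gain, fatigue (predicts hyperreflexia, not diminished reflexes; predicts weight loss, not weight gain)
(E) Dravin's disease — low blood pressure +; blurred vision -; diminished reflexes -; weight gain -; fatigue -
(F) type-II ferritosis — low blood pressure +; blurred vision -; diminished reflexes -; weight gain -; fatigue -
Only (C) is consistent with every observation.

C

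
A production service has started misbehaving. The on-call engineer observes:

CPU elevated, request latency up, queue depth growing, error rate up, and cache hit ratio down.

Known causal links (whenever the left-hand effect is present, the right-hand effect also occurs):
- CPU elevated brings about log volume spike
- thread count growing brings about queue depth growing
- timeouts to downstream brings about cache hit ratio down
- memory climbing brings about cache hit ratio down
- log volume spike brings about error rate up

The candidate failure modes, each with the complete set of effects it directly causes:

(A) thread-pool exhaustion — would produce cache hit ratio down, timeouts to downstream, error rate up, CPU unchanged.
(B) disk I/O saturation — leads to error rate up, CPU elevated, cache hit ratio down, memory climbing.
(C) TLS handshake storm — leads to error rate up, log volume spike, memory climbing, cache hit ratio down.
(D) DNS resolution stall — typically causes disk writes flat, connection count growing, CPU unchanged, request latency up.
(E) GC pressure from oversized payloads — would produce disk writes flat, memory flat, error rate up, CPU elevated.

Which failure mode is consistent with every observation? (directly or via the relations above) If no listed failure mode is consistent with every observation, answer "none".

none

Testing each hypothesis:
(A) thread-pool exhaustion — CPU elevated miss; request latency up miss; queue depth growing miss; error rate up match; cache hit ratio down match
(B) disk I/O saturation — CPU elevated match; request latency up miss; queue depth growing miss; error rate up match; cache hit ratio down match
(C) TLS handshake storm — CPU elevated miss; request latency up miss; queue depth growing miss; error rate up match; cache hit ratio down match
(D) DNS resolution stall — CPU elevated miss; request latency up match; queue depth growing miss; error rate up miss; cache hit ratio down miss
(E) GC pressure from oversized payloads — does not account for request latency up, queue depth growing, cache hit ratio down
None of the listed candidates fits everything.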